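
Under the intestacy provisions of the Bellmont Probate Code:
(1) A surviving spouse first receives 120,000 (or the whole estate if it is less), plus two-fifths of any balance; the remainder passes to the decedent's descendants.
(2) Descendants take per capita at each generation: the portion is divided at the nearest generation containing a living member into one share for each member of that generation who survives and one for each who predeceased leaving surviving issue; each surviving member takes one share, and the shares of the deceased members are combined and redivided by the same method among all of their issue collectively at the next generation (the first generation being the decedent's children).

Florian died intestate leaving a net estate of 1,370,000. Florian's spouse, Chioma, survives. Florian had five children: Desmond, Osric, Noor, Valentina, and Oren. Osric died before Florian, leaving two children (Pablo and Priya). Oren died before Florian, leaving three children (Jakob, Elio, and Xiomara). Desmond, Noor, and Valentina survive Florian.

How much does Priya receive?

Priya receives 60,000.

Chioma first takes 120,000, leaving a balance of 1,250,000. Chioma then takes two-fifths of the balance (500,000), for a total of 620,000. The remaining 750,000 passes to the descendants.
The descendants' portion (750,000) is divided at the children's generation into 5 shares of 150,000. Desmond, Noor, and Valentina each take 150,000. The 2 shares of the deceased (Osric and Oren) are combined into a pool of 300,000.
That pool (300,000) is divided at the grandchildren's generation equally among Pablo, Priya, Jakob, Elio, and Xiomara: 60,000 each.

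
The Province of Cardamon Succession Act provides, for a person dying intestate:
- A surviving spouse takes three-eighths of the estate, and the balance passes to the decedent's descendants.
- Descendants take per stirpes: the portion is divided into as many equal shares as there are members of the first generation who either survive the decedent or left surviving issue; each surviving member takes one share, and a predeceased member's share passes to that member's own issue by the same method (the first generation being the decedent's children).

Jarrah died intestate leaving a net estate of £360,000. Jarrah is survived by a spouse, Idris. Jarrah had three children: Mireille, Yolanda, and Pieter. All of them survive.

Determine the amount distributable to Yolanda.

Idris takes three-eighths of £360,000 = £135,000. The remaining £225,000 passes to the descendants.
The descendants' portion (£225,000) is divided into 3 shares of £75,000: Mireille, Yolanda, and Pieter each take £75,000.

Yolanda receives £75,000.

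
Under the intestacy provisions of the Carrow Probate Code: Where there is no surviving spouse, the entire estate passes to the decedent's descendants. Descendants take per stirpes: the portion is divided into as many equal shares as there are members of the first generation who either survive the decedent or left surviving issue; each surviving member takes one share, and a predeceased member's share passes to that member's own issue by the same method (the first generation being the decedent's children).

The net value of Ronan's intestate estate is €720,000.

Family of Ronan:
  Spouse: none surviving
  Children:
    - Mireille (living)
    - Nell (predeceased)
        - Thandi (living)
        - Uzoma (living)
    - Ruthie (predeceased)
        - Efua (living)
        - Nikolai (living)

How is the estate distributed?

Mireille: €240,000; Thandi: €120,000; Uzoma: €120,000; Efua: €120,000; Nikolai: €120,000

The entire €720,000 passes to the descendants.
That amount (€720,000) is divided into 3 shares of €240,000: Mireille takes €240,000; Nell's €240,000 share passes to Nell's issue; Ruthie's €240,000 share passes to Ruthie's issue.
Nell's share (€240,000) is divided into 2 shares of €120,000: Thandi and Uzoma each take €120,000.
Ruthie's share (€240,000) is divided into 2 shares of €120,000: Efua and Nikolai each take €120,000.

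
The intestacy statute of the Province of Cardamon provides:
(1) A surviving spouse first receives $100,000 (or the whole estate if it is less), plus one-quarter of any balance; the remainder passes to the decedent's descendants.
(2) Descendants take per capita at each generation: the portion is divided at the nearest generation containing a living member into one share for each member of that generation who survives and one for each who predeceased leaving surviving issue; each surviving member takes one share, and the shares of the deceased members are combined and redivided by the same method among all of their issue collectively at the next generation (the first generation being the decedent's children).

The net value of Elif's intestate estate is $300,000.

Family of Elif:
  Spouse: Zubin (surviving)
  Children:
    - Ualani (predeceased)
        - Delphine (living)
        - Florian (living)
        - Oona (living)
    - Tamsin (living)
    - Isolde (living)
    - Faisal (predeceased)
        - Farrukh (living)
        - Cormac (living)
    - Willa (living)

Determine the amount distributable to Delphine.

Zubin first takes $100,000, leaving a balance of $200,000. Zubin then takes one-quarter of the balance ($50,000), for a total of $150,000. The remaining $150,000 passes to the descendants.
The descendants' portion ($150,000) is divided at the children's generation into 5 shares of $30,000. Tamsin, Isolde, and Willa each take $30,000. The 2 shares of the deceased (Ualani and Faisal) are combined into a pool of $60,000.
That pool ($60,000) is divided at the grandchildren's generation equally among Delphine, Florian, Oona, Farrukh, and Cormac: $12,000 each.

Delphine receives $12,000.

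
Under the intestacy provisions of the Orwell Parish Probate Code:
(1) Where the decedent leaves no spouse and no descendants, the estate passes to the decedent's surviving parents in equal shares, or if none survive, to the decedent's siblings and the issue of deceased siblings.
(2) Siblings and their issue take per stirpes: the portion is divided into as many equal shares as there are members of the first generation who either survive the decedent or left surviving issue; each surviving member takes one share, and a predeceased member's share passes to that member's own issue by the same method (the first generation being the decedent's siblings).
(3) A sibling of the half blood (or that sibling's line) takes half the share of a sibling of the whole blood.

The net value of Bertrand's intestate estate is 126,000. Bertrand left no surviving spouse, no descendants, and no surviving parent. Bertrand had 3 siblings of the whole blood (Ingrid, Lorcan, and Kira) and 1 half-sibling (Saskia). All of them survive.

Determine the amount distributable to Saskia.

Saskia receives 18,000.

The entire 126,000 passes to the siblings and their issue.
Counting each half-blood sibling's line as half a unit, there are 7/2 units in 126,000, so one unit is 36,000. Whole-blood lines (Ingrid, Lorcan, and Kira) take 36,000 each; half-blood lines (Saskia) take 18,000 each.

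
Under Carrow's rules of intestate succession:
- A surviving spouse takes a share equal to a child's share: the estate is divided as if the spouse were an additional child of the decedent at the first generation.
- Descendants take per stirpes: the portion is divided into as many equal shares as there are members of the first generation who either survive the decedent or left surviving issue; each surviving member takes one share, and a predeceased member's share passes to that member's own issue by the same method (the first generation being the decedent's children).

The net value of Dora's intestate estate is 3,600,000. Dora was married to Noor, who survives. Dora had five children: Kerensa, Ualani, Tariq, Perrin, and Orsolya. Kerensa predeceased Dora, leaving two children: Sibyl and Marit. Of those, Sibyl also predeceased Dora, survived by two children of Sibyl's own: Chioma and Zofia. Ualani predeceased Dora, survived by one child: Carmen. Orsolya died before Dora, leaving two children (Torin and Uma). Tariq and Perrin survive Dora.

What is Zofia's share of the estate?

Zofia receives 150,000.

The spouse counts as an additional share at the children's level, so there are 6 primary shares of 600,000. Noor takes one such share (600,000).
The children's combined portion (3,000,000) is divided into 5 shares of 600,000: Tariq and Perrin each take 600,000; Kerensa's 600,000 share passes to Kerensa's issue; Ualani's 600,000 share passes to Ualani's issue; Orsolya's 600,000 share passes to Orsolya's issue.
Kerensa's share (600,000) is divided into 2 shares of 300,000: Marit takes 300,000; Sibyl's 300,000 share passes to Sibyl's issue.
Sibyl's share (300,000) is divided into 2 shares of 150,000: Chioma and Zofia each take 150,000.
Ualani's share (600,000) passes entirely to Carmen.
Orsolya's share (600,000) is divided into 2 shares of 300,000: Torin and Uma each take 300,000.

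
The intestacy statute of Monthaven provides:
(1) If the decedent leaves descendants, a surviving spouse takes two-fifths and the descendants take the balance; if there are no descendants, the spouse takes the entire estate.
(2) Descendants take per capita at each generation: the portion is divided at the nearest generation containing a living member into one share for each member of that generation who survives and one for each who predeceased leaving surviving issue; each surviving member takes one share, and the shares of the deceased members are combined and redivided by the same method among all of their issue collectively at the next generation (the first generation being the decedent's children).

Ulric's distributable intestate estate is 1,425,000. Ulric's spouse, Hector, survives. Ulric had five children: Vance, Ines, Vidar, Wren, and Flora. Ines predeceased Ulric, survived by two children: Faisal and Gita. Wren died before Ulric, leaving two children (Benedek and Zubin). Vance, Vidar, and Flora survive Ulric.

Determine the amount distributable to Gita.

Gita receives 85,500.

Hector takes two-fifths of 1,425,000 = 570,000. The remaining 855,000 passes to the descendants.
The descendants' portion (855,000) is divided at the children's generation into 5 shares of 171,000. Vance, Vidar, and Flora each take 171,000. The 2 shares of the deceased (Ines and Wren) are combined into a pool of 342,000.
That pool (342,000) is divided at the grandchildren's generation equally among Faisal, Gita, Benedek, and Zubin: 85,500 each.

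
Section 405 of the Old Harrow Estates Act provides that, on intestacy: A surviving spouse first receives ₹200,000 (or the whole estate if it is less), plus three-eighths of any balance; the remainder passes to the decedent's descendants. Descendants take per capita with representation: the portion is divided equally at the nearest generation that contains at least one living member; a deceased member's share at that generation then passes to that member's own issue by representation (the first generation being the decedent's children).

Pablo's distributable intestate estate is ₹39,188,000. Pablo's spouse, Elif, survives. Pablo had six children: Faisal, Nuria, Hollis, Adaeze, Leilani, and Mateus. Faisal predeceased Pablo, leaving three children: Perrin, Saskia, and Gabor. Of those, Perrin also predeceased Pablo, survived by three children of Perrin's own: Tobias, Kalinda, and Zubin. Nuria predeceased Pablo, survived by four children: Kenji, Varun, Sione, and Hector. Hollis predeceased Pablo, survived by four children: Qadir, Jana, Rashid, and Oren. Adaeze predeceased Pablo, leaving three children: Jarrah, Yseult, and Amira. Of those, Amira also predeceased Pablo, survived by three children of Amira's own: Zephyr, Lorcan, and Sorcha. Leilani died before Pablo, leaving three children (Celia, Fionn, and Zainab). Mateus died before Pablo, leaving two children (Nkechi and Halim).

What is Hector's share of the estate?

Elif first takes ₹200,000, leaving a balance of ₹38,988,000. Elif then takes three-eighths of the balance (₹14,620,500), for a total of ₹14,820,500. The remaining ₹24,367,500 passes to the descendants.
No child survives, so the initial division is made at the grandchildren's generation.
The descendants' portion (₹24,367,500) is divided into 19 shares of ₹1,282,500: Saskia, Gabor, Kenji, Varun, Sione, Hector, Qadir, Jana, Rashid, Oren, Jarrah, Yseult, Celia, Fionn, Zainab, Nkechi, and Halim each take ₹1,282,500; Perrin's ₹1,282,500 share passes to Perrin's issue; Amira's ₹1,282,500 share passes to Amira's issue.
Perrin's share (₹1,282,500) is divided into 3 shares of ₹427,500: Tobias, Kalinda, and Zubin each take ₹427,500.
Amira's share (₹1,282,500) is divided into 3 shares of ₹427,500: Zephyr, Lorcan, and Sorcha each take ₹427,500.

Hector receives ₹1,282,500.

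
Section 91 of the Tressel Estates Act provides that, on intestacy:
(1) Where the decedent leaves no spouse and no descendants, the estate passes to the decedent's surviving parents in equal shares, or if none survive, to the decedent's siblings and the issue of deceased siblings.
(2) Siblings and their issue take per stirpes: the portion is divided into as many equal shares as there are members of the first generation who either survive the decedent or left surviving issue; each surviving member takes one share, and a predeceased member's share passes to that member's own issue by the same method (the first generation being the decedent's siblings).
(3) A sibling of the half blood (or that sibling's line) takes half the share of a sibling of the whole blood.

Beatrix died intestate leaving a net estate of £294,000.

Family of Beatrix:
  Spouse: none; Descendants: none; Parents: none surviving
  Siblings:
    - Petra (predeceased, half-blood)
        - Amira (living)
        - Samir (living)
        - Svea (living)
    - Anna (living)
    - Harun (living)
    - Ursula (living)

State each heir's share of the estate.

Amira: £14,000; Samir: £14,000; Svea: £14,000; Anna: £84,000; Harun: £84,000; Ursula: £84,000

The entire £294,000 passes to the siblings and their issue.
Counting each half-blood sibling's line as half a unit, there are 7/2 units in £294,000, so one unit is £84,000. Whole-blood lines (Anna, Harun, and Ursula) take £84,000 each; half-blood lines (Petra) take £42,000 each.
Petra's share (£42,000) is divided into 3 shares of £14,000: Amira, Samir, and Svea each take £14,000.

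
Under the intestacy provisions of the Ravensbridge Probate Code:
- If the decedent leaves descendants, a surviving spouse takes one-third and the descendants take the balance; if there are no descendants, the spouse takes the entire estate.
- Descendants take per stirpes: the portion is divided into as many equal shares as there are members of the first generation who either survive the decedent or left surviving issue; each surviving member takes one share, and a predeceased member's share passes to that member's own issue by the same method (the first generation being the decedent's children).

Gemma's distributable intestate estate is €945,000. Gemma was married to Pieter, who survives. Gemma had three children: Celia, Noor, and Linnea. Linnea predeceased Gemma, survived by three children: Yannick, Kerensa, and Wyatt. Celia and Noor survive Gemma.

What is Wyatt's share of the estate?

Wyatt receives €70,000.

Pieter takes one-third of €945,000 = €315,000. The remaining €630,000 passes to the descendants.
The descendants' portion (€630,000) is divided into 3 shares of €210,000: Celia and Noor each take €210,000; Linnea's €210,000 share passes to Linnea's issue.
Linnea's share (€210,000) is divided into 3 shares of €70,000: Yannick, Kerensa, and Wyatt each take €70,000.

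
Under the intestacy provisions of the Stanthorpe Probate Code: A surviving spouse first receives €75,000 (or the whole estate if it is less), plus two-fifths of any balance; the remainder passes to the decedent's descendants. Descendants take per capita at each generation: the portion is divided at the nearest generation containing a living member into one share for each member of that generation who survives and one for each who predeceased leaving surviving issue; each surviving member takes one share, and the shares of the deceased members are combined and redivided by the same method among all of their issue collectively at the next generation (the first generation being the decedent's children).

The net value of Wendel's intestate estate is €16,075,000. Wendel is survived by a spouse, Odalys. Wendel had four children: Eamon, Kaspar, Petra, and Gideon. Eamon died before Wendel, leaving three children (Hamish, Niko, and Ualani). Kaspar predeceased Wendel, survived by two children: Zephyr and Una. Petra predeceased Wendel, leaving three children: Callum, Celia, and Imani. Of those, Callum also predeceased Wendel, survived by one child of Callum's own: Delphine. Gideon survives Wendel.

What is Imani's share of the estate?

Odalys first takes €75,000, leaving a balance of €16,000,000. Odalys then takes two-fifths of the balance (€6,400,000), for a total of €6,475,000. The remaining €9,600,000 passes to the descendants.
The descendants' portion (€9,600,000) is divided at the children's generation into 4 shares of €2,400,000. Gideon takes €2,400,000. The 3 shares of the deceased (Eamon, Kaspar, and Petra) are combined into a pool of €7,200,000.
That pool (€7,200,000) is divided at the grandchildren's generation into 8 shares of €900,000. Hamish, Niko, Ualani, Zephyr, Una, Celia, and Imani each take €900,000. The remaining share for the deceased Callum (€900,000) is carried to the next generation.
That pool (€900,000) passes entirely to Delphine, the sole taker at the great-grandchildren's generation.

Imani receives €900,000.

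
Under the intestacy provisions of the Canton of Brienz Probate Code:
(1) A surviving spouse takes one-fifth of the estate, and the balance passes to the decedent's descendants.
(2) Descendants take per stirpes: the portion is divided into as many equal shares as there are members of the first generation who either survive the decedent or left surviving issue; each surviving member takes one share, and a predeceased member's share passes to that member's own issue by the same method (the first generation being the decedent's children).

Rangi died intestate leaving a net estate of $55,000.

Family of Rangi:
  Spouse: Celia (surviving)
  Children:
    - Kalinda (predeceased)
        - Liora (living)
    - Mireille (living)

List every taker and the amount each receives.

Celia: $11,000; Liora: $22,000; Mireille: $22,000

Celia takes one-fifth of $55,000 = $11,000. The remaining $44,000 passes to the descendants.
The descendants' portion ($44,000) is divided into 2 shares of $22,000: Mireille takes $22,000; Kalinda's $22,000 share passes to Kalinda's issue.
Kalinda's share ($22,000) passes entirely to Liora.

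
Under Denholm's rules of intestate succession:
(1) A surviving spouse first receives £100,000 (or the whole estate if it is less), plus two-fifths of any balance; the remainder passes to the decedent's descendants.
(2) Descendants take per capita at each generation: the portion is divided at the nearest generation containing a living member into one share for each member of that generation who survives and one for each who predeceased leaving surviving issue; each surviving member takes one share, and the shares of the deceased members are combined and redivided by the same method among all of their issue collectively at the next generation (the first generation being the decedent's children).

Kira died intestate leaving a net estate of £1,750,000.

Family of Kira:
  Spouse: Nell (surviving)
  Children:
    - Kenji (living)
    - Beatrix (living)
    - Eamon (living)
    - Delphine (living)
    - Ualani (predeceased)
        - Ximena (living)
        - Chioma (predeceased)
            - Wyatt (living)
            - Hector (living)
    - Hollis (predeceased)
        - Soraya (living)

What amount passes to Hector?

Nell first takes £100,000, leaving a balance of £1,650,000. Nell then takes two-fifths of the balance (£660,000), for a total of £760,000. The remaining £990,000 passes to the descendants.
The descendants' portion (£990,000) is divided at the children's generation into 6 shares of £165,000. Kenji, Beatrix, Eamon, and Delphine each take £165,000. The 2 shares of the deceased (Ualani and Hollis) are combined into a pool of £330,000.
That pool (£330,000) is divided at the grandchildren's generation into 3 shares of £110,000. Ximena and Soraya each take £110,000. The remaining share for the deceased Chioma (£110,000) is carried to the next generation.
That pool (£110,000) is divided at the great-grandchildren's generation equally among Wyatt and Hector: £55,000 each.

Hector receives £55,000.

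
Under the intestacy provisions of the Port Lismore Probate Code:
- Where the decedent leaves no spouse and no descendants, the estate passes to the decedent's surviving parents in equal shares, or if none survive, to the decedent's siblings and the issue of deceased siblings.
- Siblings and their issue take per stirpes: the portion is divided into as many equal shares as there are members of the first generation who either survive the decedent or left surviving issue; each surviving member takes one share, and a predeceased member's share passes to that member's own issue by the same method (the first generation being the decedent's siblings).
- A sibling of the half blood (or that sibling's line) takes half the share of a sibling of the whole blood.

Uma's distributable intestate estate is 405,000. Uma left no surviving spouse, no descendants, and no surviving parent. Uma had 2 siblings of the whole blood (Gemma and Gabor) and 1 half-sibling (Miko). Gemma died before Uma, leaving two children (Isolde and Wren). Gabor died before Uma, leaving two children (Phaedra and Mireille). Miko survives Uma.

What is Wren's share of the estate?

The entire 405,000 passes to the siblings and their issue.
Counting each half-blood sibling's line as half a unit, there are 5/2 units in 405,000, so one unit is 162,000. Whole-blood lines (Gemma and Gabor) take 162,000 each; half-blood lines (Miko) take 81,000 each.
Gemma's share (162,000) is divided into 2 shares of 81,000: Isolde and Wren each take 81,000.
Gabor's share (162,000) is divided into 2 shares of 81,000: Phaedra and Mireille each take 81,000.

Wren receives 81,000.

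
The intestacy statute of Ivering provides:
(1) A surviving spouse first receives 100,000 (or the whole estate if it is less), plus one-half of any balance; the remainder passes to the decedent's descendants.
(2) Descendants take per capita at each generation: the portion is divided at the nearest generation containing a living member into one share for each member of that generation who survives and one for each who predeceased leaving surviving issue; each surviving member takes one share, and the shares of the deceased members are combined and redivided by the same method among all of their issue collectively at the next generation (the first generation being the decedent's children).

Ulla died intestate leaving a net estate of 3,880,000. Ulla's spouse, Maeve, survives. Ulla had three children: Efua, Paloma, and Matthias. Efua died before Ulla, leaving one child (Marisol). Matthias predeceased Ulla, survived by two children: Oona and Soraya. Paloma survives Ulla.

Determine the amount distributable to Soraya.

Soraya receives 420,000.

Maeve first takes 100,000, leaving a balance of 3,780,000. Maeve then takes one-half of the balance (1,890,000), for a total of 1,990,000. The remaining 1,890,000 passes to the descendants.
The descendants' portion (1,890,000) is divided at the children's generation into 3 shares of 630,000. Paloma takes 630,000. The 2 shares of the deceased (Efua and Matthias) are combined into a pool of 1,260,000.
That pool (1,260,000) is divided at the grandchildren's generation equally among Marisol, Oona, and Soraya: 420,000 each.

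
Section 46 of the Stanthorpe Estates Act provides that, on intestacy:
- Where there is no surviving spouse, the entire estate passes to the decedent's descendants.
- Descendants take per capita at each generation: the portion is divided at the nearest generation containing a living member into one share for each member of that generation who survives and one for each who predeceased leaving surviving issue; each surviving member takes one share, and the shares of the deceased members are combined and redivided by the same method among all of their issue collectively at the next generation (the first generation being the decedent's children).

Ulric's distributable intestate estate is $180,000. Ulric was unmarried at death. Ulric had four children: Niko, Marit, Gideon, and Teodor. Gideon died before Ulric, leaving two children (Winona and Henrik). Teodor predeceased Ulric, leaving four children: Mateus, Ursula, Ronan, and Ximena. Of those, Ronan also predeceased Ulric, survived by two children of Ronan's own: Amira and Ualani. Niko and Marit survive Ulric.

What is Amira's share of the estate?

The entire $180,000 passes to the descendants.
That amount ($180,000) is divided at the children's generation into 4 shares of $45,000. Niko and Marit each take $45,000. The 2 shares of the deceased (Gideon and Teodor) are combined into a pool of $90,000.
That pool ($90,000) is divided at the grandchildren's generation into 6 shares of $15,000. Winona, Henrik, Mateus, Ursula, and Ximena each take $15,000. The remaining share for the deceased Ronan ($15,000) is carried to the next generation.
That pool ($15,000) is divided at the great-grandchildren's generation equally among Amira and Ualani: $7,500 each.

Amira receives $7,500.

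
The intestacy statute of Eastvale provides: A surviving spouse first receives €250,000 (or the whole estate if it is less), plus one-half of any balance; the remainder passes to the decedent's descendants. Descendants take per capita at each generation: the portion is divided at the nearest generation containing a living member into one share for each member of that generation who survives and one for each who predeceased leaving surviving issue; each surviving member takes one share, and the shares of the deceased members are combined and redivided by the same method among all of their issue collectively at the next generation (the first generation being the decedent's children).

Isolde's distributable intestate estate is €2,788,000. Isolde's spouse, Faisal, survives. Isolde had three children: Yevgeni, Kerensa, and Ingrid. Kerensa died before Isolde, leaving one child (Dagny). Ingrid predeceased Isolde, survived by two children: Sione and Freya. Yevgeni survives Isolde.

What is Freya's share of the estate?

Faisal first takes €250,000, leaving a balance of €2,538,000. Faisal then takes one-half of the balance (€1,269,000), for a total of €1,519,000. The remaining €1,269,000 passes to the descendants.
The descendants' portion (€1,269,000) is divided at the children's generation into 3 shares of €423,000. Yevgeni takes €423,000. The 2 shares of the deceased (Kerensa and Ingrid) are combined into a pool of €846,000.
That pool (€846,000) is divided at the grandchildren's generation equally among Dagny, Sione, and Freya: €282,000 each.

Freya receives €282,000.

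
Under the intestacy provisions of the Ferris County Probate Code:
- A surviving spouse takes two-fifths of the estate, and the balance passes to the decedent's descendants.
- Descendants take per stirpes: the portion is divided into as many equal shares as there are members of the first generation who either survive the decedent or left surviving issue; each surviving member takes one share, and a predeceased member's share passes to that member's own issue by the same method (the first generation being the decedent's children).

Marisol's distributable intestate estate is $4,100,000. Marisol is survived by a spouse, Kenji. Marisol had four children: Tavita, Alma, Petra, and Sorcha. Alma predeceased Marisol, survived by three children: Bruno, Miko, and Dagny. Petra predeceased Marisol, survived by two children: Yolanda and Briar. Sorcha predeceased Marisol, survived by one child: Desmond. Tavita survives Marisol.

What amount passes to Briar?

Kenji takes two-fifths of $4,100,000 = $1,640,000. The remaining $2,460,000 passes to the descendants.
The descendants' portion ($2,460,000) is divided into 4 shares of $615,000: Tavita takes $615,000; Alma's $615,000 share passes to Alma's issue; Petra's $615,000 share passes to Petra's issue; Sorcha's $615,000 share passes to Sorcha's issue.
Alma's share ($615,000) is divided into 3 shares of $205,000: Bruno, Miko, and Dagny each take $205,000.
Petra's share ($615,000) is divided into 2 shares of $307,500: Yolanda and Briar each take $307,500.
Sorcha's share ($615,000) passes entirely to Desmond.

Briar receives $307,500.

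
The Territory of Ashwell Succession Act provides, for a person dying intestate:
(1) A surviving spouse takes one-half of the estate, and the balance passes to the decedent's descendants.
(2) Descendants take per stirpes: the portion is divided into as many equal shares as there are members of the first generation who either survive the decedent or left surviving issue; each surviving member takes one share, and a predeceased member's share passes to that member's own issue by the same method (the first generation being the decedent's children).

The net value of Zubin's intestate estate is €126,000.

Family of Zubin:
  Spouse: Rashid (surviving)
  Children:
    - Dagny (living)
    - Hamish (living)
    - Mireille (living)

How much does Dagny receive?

Rashid takes one-half of €126,000 = €63,000. The remaining €63,000 passes to the descendants.
The descendants' portion (€63,000) is divided into 3 shares of €21,000: Dagny, Hamish, and Mireille each take €21,000.

Dagny receives €21,000.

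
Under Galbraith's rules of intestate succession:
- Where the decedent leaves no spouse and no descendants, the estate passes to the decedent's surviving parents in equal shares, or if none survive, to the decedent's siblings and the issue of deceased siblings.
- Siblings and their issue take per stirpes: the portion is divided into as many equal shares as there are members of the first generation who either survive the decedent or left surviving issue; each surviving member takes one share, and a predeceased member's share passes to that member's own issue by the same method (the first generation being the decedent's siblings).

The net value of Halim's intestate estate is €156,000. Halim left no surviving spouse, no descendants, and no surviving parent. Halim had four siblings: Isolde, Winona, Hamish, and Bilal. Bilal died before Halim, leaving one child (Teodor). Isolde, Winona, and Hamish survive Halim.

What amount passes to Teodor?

Teodor receives €39,000.

The entire €156,000 passes to the siblings and their issue.
That amount (€156,000) is divided into 4 shares of €39,000: Isolde, Winona, and Hamish each take €39,000; Bilal's €39,000 share passes to Bilal's issue.
Bilal's share (€39,000) passes entirely to Teodor.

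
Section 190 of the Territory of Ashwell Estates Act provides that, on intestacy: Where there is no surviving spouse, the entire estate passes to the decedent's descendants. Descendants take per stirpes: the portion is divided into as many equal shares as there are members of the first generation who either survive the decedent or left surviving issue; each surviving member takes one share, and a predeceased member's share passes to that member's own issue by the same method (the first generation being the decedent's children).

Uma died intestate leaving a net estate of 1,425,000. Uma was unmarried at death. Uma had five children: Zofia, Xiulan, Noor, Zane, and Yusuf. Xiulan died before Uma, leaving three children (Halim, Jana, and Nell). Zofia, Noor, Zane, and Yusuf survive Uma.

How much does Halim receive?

The entire 1,425,000 passes to the descendants.
That amount (1,425,000) is divided into 5 shares of 285,000: Zofia, Noor, Zane, and Yusuf each take 285,000; Xiulan's 285,000 share passes to Xiulan's issue.
Xiulan's share (285,000) is divided into 3 shares of 95,000: Halim, Jana, and Nell each take 95,000.

Halim receives 95,000.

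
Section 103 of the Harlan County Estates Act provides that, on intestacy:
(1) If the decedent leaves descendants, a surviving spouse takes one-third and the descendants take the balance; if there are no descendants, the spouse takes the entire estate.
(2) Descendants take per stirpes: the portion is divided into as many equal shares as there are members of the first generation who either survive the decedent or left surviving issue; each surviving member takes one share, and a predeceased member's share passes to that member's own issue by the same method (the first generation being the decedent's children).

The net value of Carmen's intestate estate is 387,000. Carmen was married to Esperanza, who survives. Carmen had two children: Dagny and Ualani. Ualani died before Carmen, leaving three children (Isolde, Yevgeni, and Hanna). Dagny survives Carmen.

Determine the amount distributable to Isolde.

Esperanza takes one-third of 387,000 = 129,000. The remaining 258,000 passes to the descendants.
The descendants' portion (258,000) is divided into 2 shares of 129,000: Dagny takes 129,000; Ualani's 129,000 share passes to Ualani's issue.
Ualani's share (129,000) is divided into 3 shares of 43,000: Isolde, Yevgeni, and Hanna each take 43,000.

Isolde receives 43,000.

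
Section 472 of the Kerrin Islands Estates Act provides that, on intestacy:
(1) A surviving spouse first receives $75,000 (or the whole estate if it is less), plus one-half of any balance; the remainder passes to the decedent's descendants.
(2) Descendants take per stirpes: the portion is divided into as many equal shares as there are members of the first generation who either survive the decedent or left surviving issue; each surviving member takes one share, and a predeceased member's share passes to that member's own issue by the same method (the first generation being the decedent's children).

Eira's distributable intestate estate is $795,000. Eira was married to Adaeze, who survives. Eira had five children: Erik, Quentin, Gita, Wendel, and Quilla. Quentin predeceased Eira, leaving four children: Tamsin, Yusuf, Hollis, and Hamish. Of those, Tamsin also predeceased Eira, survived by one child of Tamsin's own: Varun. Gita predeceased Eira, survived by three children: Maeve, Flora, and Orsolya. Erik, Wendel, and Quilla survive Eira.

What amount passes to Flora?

Flora receives $24,000.

Adaeze first takes $75,000, leaving a balance of $720,000. Adaeze then takes one-half of the balance ($360,000), for a total of $435,000. The remaining $360,000 passes to the descendants.
The descendants' portion ($360,000) is divided into 5 shares of $72,000: Erik, Wendel, and Quilla each take $72,000; Quentin's $72,000 share passes to Quentin's issue; Gita's $72,000 share passes to Gita's issue.
Quentin's share ($72,000) is divided into 4 shares of $18,000: Yusuf, Hollis, and Hamish each take $18,000; Tamsin's $18,000 share passes to Tamsin's issue.
Tamsin's share ($18,000) passes entirely to Varun.
Gita's share ($72,000) is divided into 3 shares of $24,000: Maeve, Flora, and Orsolya each take $24,000.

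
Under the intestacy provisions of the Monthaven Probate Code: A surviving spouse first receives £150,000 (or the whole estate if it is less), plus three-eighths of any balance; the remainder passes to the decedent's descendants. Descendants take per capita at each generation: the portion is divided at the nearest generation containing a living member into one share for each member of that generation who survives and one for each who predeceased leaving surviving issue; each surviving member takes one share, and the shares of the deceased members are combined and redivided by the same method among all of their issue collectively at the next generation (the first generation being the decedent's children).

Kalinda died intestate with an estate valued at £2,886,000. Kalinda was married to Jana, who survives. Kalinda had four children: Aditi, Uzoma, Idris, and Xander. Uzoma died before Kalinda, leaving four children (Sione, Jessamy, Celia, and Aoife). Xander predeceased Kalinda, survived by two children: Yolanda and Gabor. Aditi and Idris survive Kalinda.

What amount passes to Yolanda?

Jana first takes £150,000, leaving a balance of £2,736,000. Jana then takes three-eighths of the balance (£1,026,000), for a total of £1,176,000. The remaining £1,710,000 passes to the descendants.
The descendants' portion (£1,710,000) is divided at the children's generation into 4 shares of £427,500. Aditi and Idris each take £427,500. The 2 shares of the deceased (Uzoma and Xander) are combined into a pool of £855,000.
That pool (£855,000) is divided at the grandchildren's generation equally among Sione, Jessamy, Celia, Aoife, Yolanda, and Gabor: £142,500 each.

Yolanda receives £142,500.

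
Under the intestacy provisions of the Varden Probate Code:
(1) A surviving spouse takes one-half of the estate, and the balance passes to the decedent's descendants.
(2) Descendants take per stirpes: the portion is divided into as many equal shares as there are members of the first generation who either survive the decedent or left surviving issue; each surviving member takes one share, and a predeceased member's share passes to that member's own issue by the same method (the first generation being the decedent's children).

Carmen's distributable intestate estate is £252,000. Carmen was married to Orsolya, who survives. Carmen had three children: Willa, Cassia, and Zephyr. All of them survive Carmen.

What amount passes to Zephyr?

Zephyr receives £42,000.

Orsolya takes one-half of £252,000 = £126,000. The remaining £126,000 passes to the descendants.
The descendants' portion (£126,000) is divided into 3 shares of £42,000: Willa, Cassia, and Zephyr each take £42,000.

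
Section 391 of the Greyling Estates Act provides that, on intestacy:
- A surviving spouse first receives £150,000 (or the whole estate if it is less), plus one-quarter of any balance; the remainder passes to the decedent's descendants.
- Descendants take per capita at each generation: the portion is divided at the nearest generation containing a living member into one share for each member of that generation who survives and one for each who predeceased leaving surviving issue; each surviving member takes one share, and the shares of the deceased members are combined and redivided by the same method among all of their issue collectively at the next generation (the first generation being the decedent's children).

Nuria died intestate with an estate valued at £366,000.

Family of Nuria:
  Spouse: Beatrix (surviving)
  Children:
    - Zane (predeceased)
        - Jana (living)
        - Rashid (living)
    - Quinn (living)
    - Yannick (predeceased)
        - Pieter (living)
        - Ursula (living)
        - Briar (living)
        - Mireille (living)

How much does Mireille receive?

Beatrix first takes £150,000, leaving a balance of £216,000. Beatrix then takes one-quarter of the balance (£54,000), for a total of £204,000. The remaining £162,000 passes to the descendants.
The descendants' portion (£162,000) is divided at the children's generation into 3 shares of £54,000. Quinn takes £54,000. The 2 shares of the deceased (Zane and Yannick) are combined into a pool of £108,000.
That pool (£108,000) is divided at the grandchildren's generation equally among Jana, Rashid, Pieter, Ursula, Briar, and Mireille: £18,000 each.

Mireille receives £18,000.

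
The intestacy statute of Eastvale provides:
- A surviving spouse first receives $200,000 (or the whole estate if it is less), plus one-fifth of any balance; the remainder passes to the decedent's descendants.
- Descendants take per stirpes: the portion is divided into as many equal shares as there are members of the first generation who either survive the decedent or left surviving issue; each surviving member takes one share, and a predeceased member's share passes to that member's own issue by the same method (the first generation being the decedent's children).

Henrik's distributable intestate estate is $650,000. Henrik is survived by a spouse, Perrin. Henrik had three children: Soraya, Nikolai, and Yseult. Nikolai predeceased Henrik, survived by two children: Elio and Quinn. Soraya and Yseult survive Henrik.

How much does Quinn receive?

Quinn receives $60,000.

Perrin first takes $200,000, leaving a balance of $450,000. Perrin then takes one-fifth of the balance ($90,000), for a total of $290,000. The remaining $360,000 passes to the descendants.
The descendants' portion ($360,000) is divided into 3 shares of $120,000: Soraya and Yseult each take $120,000; Nikolai's $120,000 share passes to Nikolai's issue.
Nikolai's share ($120,000) is divided into 2 shares of $60,000: Elio and Quinn each take $60,000.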